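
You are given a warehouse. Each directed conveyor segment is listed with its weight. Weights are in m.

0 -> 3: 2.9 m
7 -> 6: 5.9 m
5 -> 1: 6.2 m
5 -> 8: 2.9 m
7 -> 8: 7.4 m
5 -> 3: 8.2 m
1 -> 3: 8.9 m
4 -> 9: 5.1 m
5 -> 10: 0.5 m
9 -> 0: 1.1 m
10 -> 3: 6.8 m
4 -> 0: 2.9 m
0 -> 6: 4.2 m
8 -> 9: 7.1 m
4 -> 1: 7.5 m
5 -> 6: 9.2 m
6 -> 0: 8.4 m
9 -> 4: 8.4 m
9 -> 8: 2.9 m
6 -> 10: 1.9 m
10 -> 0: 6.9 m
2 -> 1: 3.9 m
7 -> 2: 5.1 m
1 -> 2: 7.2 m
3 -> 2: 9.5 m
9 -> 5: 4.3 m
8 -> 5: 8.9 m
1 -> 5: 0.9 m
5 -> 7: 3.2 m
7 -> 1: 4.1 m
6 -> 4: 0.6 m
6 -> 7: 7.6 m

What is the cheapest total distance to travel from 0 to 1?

Settle nodes by increasing distance from 0:
0: 0
3: 2.9  (via 0)
6: 4.2  (via 0)
4: 4.8  (via 6)
10: 6.1  (via 6)
9: 9.9  (via 4)
7: 11.8  (via 6)
1: 12.3  (via 4)
Shortest route: 0–6–4–1 = 12.3 m.

12.3 m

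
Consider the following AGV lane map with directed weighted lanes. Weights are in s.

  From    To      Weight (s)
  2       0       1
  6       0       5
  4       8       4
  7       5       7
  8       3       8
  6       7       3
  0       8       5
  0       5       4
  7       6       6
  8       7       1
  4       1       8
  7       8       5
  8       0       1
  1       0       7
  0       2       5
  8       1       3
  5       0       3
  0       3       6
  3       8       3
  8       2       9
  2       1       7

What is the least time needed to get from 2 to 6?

Settle nodes by increasing distance from 2:
2: 0
0: 1  (via 2)
5: 5  (via 0)
8: 6  (via 0)
1: 7  (via 2)
3: 7  (via 0)
7: 7  (via 8)
6: 13  (via 7)
Shortest route: 2–0–8–7–6 = 13 s.

13 s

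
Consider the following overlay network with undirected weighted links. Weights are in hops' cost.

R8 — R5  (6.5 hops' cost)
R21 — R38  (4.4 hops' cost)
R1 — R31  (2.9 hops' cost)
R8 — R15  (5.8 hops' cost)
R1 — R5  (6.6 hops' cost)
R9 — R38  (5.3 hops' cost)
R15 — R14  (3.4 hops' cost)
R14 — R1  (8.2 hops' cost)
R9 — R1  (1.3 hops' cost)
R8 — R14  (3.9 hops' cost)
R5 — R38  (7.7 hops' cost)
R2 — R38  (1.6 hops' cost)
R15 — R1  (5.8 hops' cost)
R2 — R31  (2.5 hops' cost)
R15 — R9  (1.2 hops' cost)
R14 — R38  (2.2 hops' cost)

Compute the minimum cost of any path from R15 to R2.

7.2 hops' cost

Shortest distances from R15:
R15: 0
R9: 1.2  (via R15)
R1: 2.5  (via R9)
R14: 3.4  (via R15)
R31: 5.4  (via R1)
R38: 5.6  (via R14)
R8: 5.8  (via R15)
R2: 7.2  (via R38)
Shortest route: R15 → R14 → R38 → R2 = 7.2 hops' cost.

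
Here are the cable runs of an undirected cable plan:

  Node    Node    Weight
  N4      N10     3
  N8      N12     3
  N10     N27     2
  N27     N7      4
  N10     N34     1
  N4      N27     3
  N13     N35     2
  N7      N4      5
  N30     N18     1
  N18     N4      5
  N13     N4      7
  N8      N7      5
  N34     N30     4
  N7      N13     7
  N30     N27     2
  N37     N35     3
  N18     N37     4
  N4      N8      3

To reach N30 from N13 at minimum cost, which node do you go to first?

Compare a few routes:
N13 - N4 - N18 - N30: 7+5+1 = 13
N13 - N35 - N37 - N18 - N30: 2+3+4+1 = 10
N13 - N7 - N27 - N30: 7+4+2 = 13
N13 - N4 - N27 - N30: 7+3+2 = 12
Cheapest is N13 - N35 - N37 - N18 - N30 at 10.
So from N13 the first move is to N35.

N35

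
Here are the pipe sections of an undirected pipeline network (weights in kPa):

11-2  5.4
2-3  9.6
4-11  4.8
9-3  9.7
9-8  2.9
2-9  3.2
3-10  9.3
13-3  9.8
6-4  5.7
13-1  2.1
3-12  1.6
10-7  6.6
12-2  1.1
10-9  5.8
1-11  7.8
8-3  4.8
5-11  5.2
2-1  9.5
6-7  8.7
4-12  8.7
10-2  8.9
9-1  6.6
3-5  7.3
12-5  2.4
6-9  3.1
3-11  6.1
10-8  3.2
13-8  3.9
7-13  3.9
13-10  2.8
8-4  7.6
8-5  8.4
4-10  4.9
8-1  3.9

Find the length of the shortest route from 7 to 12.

Shortest distances from 7:
7: 0
13: 3.9  (via 7)
1: 6  (via 13)
10: 6.6  (via 7)
8: 7.8  (via 13)
6: 8.7  (via 7)
9: 10.7  (via 8)
4: 11.5  (via 10)
3: 12.6  (via 8)
11: 13.8  (via 1)
2: 13.9  (via 9)
12: 14.2  (via 3)
Shortest route: 7–13–8–3–12 = 14.2 kPa.

14.2 kPa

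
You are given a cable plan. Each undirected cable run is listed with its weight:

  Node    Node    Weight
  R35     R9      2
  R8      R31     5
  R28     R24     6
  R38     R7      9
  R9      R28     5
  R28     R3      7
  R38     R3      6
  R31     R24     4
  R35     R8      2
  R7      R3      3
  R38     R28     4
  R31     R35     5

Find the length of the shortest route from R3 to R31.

Settle nodes by increasing distance from R3:
R3: 0
R7: 3  (via R3)
R38: 6  (via R3)
R28: 7  (via R3)
R9: 12  (via R28)
R24: 13  (via R28)
R35: 14  (via R9)
R8: 16  (via R35)
R31: 17  (via R24)
Shortest route: R3 → R28 → R24 → R31 = 17.

17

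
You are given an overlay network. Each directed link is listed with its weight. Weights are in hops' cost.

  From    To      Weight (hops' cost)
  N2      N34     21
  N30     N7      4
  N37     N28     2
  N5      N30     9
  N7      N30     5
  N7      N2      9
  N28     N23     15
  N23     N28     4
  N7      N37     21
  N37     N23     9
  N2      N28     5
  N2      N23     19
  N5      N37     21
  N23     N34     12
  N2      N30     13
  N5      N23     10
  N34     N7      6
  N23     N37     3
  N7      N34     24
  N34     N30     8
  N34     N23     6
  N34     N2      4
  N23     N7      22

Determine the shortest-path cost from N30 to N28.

Enumerating some paths:
N30 → N7 → N37 → N28: 4+21+2 = 27
N30 → N7 → N2 → N23 → N28: 4+9+19+4 = 36
N30 → N7 → N2 → N28: 4+9+5 = 18
The minimum is 18 hops' cost via N30 → N7 → N2 → N28.

18 hops' cost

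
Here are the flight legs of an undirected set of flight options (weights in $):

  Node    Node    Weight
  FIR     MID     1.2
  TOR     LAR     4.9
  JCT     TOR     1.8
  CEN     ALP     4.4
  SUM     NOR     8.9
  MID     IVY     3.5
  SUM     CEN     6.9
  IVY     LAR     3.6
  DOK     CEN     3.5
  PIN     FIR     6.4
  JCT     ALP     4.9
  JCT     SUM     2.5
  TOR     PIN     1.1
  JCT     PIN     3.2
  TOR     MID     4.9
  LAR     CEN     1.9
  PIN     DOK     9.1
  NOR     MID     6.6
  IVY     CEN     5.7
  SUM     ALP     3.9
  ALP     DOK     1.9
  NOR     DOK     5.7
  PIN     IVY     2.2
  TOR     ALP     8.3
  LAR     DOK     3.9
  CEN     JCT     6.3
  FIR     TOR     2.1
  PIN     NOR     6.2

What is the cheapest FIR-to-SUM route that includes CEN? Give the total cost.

Shortest FIR→CEN: FIR → TOR → LAR → CEN = 8.9
Best CEN to SUM: CEN → SUM costing 6.9
Total via CEN: 8.9 + 6.9 = $15.8.

$15.8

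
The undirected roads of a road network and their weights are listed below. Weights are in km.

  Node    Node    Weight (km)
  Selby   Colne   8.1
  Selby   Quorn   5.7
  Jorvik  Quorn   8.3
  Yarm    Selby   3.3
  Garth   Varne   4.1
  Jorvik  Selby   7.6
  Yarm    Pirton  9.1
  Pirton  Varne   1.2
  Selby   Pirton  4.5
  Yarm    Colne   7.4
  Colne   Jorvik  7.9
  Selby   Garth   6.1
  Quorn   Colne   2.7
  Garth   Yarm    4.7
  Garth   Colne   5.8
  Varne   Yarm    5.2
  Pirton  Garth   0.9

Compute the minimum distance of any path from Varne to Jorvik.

13.3 km

Compare a few routes:
Varne - Pirton - Selby - Jorvik: 1.2+4.5+7.6 = 13.3
Varne - Pirton - Garth - Selby - Jorvik: 1.2+0.9+6.1+7.6 = 15.8
Cheapest is Varne - Pirton - Selby - Jorvik at 13.3 km.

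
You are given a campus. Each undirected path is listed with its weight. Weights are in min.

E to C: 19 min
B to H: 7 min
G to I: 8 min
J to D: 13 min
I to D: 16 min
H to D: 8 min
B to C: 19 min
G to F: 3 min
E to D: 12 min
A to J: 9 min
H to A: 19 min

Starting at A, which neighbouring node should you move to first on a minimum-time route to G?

J

Enumerating some paths:
A → J → D → I → G: 9+13+16+8 = 46
A → H → B → C → E → D → I → G: 19+7+19+19+12+16+8 = 100
A → H → D → I → G: 19+8+16+8 = 51
Cheapest is A → J → D → I → G at 46 min.
So from A the first move is to J.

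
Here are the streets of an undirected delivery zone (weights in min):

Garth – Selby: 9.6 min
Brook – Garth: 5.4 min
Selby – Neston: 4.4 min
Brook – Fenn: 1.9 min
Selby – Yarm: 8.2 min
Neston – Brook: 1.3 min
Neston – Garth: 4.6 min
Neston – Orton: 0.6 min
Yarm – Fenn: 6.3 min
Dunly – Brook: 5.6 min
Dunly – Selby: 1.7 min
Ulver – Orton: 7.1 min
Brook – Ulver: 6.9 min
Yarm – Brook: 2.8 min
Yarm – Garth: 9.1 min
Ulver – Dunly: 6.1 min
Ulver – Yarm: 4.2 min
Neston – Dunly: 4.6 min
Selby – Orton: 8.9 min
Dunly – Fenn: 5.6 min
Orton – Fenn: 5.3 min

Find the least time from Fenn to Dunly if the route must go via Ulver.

14.9 min

Best Fenn to Ulver: Fenn–Brook–Ulver costing 8.8
Shortest Ulver→Dunly: Ulver–Dunly = 6.1
Total via Ulver: 8.8 + 6.1 = 14.9 min.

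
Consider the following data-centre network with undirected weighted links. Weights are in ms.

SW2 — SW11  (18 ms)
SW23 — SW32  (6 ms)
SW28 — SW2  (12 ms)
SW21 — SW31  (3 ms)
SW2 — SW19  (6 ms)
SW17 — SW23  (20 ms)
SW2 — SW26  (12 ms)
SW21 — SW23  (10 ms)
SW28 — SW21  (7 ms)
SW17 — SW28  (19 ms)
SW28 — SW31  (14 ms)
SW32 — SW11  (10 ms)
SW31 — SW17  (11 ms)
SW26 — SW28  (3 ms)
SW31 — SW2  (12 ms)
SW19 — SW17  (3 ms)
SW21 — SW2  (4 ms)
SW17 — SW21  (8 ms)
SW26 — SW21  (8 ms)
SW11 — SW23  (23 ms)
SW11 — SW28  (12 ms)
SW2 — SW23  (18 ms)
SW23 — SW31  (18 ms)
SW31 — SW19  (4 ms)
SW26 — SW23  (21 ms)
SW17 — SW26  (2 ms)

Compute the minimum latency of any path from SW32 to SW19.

Shortest distances from SW32:
SW32: 0
SW23: 6  (via SW32)
SW11: 10  (via SW32)
SW21: 16  (via SW23)
SW31: 19  (via SW21)
SW2: 20  (via SW21)
SW28: 22  (via SW11)
SW19: 23  (via SW31)
Shortest route: SW32 → SW23 → SW21 → SW31 → SW19 = 23 ms.

23 ms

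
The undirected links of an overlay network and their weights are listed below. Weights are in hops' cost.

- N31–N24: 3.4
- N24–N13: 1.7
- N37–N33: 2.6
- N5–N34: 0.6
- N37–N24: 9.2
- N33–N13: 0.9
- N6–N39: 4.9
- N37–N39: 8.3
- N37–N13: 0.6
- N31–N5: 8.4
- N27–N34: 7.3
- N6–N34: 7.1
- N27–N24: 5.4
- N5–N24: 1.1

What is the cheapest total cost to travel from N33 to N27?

8 hops' cost

Shortest distances from N33:
N33: 0
N13: 0.9  (via N33)
N37: 1.5  (via N13)
N24: 2.6  (via N13)
N5: 3.7  (via N24)
N34: 4.3  (via N5)
N31: 6  (via N24)
N27: 8  (via N24)
Shortest route: N33 → N13 → N24 → N27 = 8 hops' cost.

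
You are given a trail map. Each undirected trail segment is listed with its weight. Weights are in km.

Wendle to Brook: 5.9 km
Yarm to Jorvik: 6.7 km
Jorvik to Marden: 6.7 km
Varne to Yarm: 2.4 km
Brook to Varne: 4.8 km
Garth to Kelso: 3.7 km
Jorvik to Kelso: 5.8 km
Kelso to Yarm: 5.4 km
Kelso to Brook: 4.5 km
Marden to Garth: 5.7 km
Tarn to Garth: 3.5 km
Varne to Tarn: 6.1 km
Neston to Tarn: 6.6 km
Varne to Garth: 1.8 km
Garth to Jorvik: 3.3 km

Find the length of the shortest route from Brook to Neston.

Compare a few routes:
Brook–Varne–Garth–Tarn–Neston: 4.8+1.8+3.5+6.6 = 16.7
Brook–Varne–Tarn–Neston: 4.8+6.1+6.6 = 17.5
Cheapest is Brook–Varne–Garth–Tarn–Neston at 16.7 km.

16.7 km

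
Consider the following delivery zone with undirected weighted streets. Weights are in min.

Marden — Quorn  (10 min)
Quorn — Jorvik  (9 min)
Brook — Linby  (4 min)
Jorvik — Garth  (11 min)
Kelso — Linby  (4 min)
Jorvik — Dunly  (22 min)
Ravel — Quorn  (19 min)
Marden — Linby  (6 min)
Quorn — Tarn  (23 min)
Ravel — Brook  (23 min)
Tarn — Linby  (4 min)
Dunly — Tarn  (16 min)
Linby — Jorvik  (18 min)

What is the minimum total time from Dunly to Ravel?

Compare a few routes:
Dunly - Tarn - Linby - Brook - Ravel: 16+4+4+23 = 47
Dunly - Jorvik - Quorn - Ravel: 22+9+19 = 50
Cheapest is Dunly - Tarn - Linby - Brook - Ravel at 47 min.

47 min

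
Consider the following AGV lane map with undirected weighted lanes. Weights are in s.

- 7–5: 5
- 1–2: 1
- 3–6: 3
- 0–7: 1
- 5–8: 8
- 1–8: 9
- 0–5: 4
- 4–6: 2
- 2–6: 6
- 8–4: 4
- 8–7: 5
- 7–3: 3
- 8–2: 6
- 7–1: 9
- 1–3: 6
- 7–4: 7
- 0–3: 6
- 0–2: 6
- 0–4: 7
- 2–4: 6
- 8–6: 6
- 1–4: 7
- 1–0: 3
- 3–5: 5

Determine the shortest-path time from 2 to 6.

6 s

Running Dijkstra from 2:
2: 0
1: 1  (via 2)
0: 4  (via 1)
7: 5  (via 0)
4: 6  (via 2)
6: 6  (via 2)
Shortest route: 2 → 6 = 6 s.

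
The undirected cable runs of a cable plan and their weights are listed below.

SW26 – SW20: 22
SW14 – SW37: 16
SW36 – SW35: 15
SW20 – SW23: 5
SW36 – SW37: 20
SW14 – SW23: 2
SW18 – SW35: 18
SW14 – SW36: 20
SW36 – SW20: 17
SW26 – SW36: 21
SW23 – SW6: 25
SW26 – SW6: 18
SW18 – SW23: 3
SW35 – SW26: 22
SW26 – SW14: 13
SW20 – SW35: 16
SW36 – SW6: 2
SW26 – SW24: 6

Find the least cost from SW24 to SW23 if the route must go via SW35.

49

Shortest SW24→SW35: SW24–SW26–SW35 = 28
Shortest SW35→SW23: SW35–SW20–SW23 = 21
Total via SW35: 28 + 21 = 49.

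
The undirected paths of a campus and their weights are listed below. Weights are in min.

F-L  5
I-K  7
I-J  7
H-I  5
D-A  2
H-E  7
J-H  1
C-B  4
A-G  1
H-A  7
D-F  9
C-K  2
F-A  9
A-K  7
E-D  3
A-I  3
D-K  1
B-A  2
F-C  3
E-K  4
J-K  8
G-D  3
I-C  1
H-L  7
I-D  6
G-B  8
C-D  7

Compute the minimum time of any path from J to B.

Candidate routes:
J - H - I - C - B: 1+5+1+4 = 11
J - H - I - A - B: 1+5+3+2 = 11
J - H - A - B: 1+7+2 = 10
Cheapest is J - H - A - B at 10 min.

10 min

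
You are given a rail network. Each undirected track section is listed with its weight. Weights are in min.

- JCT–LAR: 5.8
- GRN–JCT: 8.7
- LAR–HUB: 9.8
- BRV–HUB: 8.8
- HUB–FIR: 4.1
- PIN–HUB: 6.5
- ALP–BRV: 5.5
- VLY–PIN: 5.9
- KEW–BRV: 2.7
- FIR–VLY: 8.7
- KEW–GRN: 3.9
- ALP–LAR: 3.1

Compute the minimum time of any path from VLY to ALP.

25.3 min

Candidate routes:
VLY → PIN → HUB → LAR → ALP: 5.9+6.5+9.8+3.1 = 25.3
VLY → FIR → HUB → LAR → ALP: 8.7+4.1+9.8+3.1 = 25.7
Cheapest is VLY → PIN → HUB → LAR → ALP at 25.3 min.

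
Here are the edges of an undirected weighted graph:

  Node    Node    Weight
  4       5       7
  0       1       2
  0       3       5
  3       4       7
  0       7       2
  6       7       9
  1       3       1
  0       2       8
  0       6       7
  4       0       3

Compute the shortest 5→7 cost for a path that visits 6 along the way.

Shortest 5→6: 5 → 4 → 0 → 6 = 17
Shortest 6→7: 6 → 7 = 9
Total via 6: 17 + 9 = 26.

26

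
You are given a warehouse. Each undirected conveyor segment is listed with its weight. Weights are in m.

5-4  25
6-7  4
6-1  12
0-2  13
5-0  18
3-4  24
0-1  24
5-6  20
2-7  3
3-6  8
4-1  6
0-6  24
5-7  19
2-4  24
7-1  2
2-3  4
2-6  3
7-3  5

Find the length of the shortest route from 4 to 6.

12 m

Candidate routes:
4 → 1 → 7 → 2 → 6: 6+2+3+3 = 14
4 → 1 → 7 → 6: 6+2+4 = 12
4 → 1 → 6: 6+12 = 18
4 → 1 → 7 → 3 → 2 → 6: 6+2+5+4+3 = 20
Cheapest is 4 → 1 → 7 → 6 at 12 m.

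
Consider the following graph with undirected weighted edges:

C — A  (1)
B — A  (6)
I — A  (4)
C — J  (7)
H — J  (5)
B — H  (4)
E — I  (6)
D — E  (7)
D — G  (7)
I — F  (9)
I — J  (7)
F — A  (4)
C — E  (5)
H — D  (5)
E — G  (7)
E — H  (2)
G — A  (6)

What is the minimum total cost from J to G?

14

Compare a few routes:
J - I - A - G: 7+4+6 = 17
J - H - E - G: 5+2+7 = 14
The minimum is 14 via J - H - E - G.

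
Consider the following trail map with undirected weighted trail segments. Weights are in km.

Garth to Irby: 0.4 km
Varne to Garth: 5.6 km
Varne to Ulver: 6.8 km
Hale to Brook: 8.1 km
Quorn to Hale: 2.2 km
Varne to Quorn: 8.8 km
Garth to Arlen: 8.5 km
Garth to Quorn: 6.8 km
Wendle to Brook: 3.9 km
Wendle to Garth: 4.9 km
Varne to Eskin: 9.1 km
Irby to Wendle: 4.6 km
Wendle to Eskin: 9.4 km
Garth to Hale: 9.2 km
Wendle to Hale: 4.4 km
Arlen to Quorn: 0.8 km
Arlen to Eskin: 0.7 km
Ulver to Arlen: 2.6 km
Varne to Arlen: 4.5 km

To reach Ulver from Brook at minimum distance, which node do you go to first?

Hale

Candidate routes:
Brook → Wendle → Eskin → Arlen → Ulver: 3.9+9.4+0.7+2.6 = 16.6
Brook → Wendle → Hale → Quorn → Arlen → Ulver: 3.9+4.4+2.2+0.8+2.6 = 13.9
Brook → Hale → Quorn → Arlen → Ulver: 8.1+2.2+0.8+2.6 = 13.7
Cheapest is Brook → Hale → Quorn → Arlen → Ulver at 13.7 km.
So from Brook the first move is to Hale.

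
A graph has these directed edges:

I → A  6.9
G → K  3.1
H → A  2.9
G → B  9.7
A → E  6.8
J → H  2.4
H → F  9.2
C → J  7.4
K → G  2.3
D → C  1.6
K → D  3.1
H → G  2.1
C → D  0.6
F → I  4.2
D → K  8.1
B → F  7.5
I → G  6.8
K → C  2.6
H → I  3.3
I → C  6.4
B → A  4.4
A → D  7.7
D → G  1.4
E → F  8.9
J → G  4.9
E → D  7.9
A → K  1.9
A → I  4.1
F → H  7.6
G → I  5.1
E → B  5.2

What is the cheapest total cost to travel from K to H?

Candidate routes:
K - D - C - J - H: 3.1+1.6+7.4+2.4 = 14.5
K - C - J - H: 2.6+7.4+2.4 = 12.4
Cheapest is K - C - J - H at 12.4.

12.4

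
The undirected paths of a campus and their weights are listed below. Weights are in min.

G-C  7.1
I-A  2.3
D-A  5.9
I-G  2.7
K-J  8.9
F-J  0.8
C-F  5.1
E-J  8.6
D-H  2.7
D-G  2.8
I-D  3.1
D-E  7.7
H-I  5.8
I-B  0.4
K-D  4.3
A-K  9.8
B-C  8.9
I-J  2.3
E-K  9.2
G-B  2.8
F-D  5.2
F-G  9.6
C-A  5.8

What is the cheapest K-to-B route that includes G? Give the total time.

Best K to G: K → D → G costing 7.1
Best G to B: G → B costing 2.8
Total via G: 7.1 + 2.8 = 9.9 min.

9.9 min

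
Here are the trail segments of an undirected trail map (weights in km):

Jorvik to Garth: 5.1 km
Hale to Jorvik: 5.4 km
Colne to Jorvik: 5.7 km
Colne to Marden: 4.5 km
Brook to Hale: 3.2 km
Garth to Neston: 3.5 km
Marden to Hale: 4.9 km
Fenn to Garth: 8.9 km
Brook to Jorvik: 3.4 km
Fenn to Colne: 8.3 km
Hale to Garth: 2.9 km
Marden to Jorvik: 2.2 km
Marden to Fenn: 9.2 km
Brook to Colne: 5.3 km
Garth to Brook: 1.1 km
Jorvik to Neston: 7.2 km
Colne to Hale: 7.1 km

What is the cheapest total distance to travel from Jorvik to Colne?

Compare a few routes:
Jorvik → Colne: 5.7 = 5.7
Jorvik → Marden → Colne: 2.2+4.5 = 6.7
Cheapest is Jorvik → Colne at 5.7 km.

5.7 km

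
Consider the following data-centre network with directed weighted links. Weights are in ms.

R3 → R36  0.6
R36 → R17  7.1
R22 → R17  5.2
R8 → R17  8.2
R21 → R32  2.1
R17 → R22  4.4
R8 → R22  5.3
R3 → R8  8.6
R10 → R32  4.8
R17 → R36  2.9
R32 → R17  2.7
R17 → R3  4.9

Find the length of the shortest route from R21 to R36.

Candidate routes:
R21 → R32 → R17 → R36: 2.1+2.7+2.9 = 7.7
R21 → R32 → R17 → R3 → R36: 2.1+2.7+4.9+0.6 = 10.3
The minimum is 7.7 ms via R21 → R32 → R17 → R36.

7.7 ms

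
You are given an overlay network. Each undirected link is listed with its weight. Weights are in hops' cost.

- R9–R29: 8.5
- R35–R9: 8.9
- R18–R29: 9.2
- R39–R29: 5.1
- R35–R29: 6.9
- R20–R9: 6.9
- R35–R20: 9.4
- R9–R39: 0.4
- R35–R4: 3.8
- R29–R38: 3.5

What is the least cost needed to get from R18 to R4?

19.9 hops' cost

Enumerating some paths:
R18–R29–R35–R4: 9.2+6.9+3.8 = 19.9
R18–R29–R39–R9–R35–R4: 9.2+5.1+0.4+8.9+3.8 = 27.4
The minimum is 19.9 hops' cost via R18–R29–R35–R4.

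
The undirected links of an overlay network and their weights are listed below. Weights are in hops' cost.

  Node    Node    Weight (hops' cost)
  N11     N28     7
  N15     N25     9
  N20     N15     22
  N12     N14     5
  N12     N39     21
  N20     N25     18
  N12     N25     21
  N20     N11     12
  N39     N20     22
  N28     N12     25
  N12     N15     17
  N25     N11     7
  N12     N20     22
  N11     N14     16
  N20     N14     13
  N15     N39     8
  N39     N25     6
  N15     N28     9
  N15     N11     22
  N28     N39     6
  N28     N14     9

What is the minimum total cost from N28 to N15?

9 hops' cost

Enumerating some paths:
N28 → N39 → N15: 6+8 = 14
N28 → N15: 9 = 9
The minimum is 9 hops' cost via N28 → N15.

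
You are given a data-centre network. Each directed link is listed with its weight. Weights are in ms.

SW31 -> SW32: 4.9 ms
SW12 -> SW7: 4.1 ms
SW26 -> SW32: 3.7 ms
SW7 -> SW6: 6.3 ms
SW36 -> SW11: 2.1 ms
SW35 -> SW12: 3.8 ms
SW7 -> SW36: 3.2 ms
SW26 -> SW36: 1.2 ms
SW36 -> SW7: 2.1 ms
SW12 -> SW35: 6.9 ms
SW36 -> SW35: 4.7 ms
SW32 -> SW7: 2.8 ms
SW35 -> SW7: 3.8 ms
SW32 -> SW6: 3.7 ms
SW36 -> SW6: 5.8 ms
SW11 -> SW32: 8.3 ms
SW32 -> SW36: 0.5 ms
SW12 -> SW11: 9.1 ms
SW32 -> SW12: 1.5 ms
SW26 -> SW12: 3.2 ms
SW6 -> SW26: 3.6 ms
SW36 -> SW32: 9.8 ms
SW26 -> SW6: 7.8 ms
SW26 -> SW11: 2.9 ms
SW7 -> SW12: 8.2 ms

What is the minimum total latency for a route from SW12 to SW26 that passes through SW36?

Shortest SW12→SW36: SW12–SW7–SW36 = 7.3
Best SW36 to SW26: SW36–SW6–SW26 costing 9.4
Total via SW36: 7.3 + 9.4 = 16.7 ms.

16.7 ms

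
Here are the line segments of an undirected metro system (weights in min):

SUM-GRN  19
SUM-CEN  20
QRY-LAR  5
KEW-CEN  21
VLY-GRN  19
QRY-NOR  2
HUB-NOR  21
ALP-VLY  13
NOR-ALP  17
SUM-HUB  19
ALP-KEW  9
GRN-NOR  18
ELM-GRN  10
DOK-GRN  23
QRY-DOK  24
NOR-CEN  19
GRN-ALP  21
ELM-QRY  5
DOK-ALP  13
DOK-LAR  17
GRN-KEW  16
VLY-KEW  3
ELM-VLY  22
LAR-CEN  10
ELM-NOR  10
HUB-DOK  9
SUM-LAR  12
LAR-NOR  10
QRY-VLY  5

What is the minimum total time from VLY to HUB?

28 min

Settle nodes by increasing distance from VLY:
VLY: 0
KEW: 3  (via VLY)
QRY: 5  (via VLY)
NOR: 7  (via QRY)
ELM: 10  (via QRY)
LAR: 10  (via QRY)
ALP: 12  (via KEW)
GRN: 19  (via VLY)
CEN: 20  (via LAR)
SUM: 22  (via LAR)
DOK: 25  (via ALP)
HUB: 28  (via NOR)
Shortest route: VLY–QRY–NOR–HUB = 28 min.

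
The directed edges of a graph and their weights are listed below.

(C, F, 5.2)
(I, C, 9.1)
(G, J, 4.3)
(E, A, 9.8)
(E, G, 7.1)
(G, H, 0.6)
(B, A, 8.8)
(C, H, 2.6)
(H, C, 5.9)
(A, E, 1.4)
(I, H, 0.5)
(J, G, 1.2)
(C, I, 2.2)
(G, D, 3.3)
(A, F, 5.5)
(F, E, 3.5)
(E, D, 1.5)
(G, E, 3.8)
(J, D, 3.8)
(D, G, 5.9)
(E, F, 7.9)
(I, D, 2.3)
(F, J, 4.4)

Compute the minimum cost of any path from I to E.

12

Compare a few routes:
I → H → C → F → J → G → E: 0.5+5.9+5.2+4.4+1.2+3.8 = 21
I → D → G → E: 2.3+5.9+3.8 = 12
I → H → C → F → E: 0.5+5.9+5.2+3.5 = 15.1
I → C → F → E: 9.1+5.2+3.5 = 17.8
The minimum is 12 via I → D → G → E.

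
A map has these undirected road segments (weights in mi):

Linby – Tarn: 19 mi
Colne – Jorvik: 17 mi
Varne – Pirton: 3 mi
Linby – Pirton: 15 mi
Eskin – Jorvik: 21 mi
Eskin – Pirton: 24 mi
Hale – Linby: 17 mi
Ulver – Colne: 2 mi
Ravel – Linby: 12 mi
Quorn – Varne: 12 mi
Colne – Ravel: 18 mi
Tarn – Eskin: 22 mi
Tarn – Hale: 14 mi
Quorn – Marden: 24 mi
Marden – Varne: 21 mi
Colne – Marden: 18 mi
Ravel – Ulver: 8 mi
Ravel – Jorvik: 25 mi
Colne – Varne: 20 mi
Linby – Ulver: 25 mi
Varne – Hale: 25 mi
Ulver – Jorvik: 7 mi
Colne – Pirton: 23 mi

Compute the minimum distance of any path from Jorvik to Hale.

Running Dijkstra from Jorvik:
Jorvik: 0
Ulver: 7  (via Jorvik)
Colne: 9  (via Ulver)
Ravel: 15  (via Ulver)
Eskin: 21  (via Jorvik)
Linby: 27  (via Ravel)
Marden: 27  (via Colne)
Varne: 29  (via Colne)
Pirton: 32  (via Colne)
Quorn: 41  (via Varne)
Tarn: 43  (via Eskin)
Hale: 44  (via Linby)
Shortest route: Jorvik–Ulver–Ravel–Linby–Hale = 44 mi.

44 mi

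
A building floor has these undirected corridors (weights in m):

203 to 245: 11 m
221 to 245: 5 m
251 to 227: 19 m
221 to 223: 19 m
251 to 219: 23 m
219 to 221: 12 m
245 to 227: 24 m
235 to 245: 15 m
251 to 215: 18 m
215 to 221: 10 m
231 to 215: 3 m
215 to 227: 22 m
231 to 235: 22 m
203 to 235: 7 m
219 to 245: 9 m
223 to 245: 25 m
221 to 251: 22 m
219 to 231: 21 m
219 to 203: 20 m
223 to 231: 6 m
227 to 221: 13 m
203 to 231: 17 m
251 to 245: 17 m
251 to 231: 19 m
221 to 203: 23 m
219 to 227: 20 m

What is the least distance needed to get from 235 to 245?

Running Dijkstra from 235:
235: 0
203: 7  (via 235)
245: 15  (via 235)
Shortest route: 235 → 245 = 15 m.

15 m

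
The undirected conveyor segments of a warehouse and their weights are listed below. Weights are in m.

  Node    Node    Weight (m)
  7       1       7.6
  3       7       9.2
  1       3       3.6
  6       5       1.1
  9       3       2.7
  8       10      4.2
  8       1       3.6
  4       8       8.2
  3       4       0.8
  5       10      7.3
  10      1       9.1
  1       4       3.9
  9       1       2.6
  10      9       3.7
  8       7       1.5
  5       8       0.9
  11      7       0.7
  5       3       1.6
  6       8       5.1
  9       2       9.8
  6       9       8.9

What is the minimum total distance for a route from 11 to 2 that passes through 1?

18.2 m

Best 11 to 1: 11 → 7 → 8 → 1 costing 5.8
Best 1 to 2: 1 → 9 → 2 costing 12.4
Total via 1: 5.8 + 12.4 = 18.2 m.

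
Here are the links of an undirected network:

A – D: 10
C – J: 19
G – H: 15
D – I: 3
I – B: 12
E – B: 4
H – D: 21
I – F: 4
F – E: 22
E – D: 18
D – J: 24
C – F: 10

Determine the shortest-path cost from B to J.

Candidate routes:
B - I - F - C - J: 12+4+10+19 = 45
B - I - D - J: 12+3+24 = 39
The minimum is 39 via B - I - D - J.

39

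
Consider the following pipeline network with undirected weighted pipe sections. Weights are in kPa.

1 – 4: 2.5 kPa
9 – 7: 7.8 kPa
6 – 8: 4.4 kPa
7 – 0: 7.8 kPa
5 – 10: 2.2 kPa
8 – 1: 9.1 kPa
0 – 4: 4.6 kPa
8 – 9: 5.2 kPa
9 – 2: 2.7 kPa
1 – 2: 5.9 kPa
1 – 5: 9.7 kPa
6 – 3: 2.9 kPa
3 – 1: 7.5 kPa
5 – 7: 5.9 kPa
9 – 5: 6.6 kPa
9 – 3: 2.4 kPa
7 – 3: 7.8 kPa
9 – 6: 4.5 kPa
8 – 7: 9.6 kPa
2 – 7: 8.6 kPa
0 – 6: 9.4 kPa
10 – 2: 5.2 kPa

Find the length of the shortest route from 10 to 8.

13.1 kPa

Settle nodes by increasing distance from 10:
10: 0
5: 2.2  (via 10)
2: 5.2  (via 10)
9: 7.9  (via 2)
7: 8.1  (via 5)
3: 10.3  (via 9)
1: 11.1  (via 2)
6: 12.4  (via 9)
8: 13.1  (via 9)
Shortest route: 10–2–9–8 = 13.1 kPa.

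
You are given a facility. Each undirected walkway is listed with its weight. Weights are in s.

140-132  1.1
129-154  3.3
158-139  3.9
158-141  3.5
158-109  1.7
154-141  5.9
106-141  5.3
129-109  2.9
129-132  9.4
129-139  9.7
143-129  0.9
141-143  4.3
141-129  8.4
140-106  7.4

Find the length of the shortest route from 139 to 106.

12.7 s

Settle nodes by increasing distance from 139:
139: 0
158: 3.9  (via 139)
109: 5.6  (via 158)
141: 7.4  (via 158)
129: 8.5  (via 109)
143: 9.4  (via 129)
154: 11.8  (via 129)
106: 12.7  (via 141)
Shortest route: 139 → 158 → 141 → 106 = 12.7 s.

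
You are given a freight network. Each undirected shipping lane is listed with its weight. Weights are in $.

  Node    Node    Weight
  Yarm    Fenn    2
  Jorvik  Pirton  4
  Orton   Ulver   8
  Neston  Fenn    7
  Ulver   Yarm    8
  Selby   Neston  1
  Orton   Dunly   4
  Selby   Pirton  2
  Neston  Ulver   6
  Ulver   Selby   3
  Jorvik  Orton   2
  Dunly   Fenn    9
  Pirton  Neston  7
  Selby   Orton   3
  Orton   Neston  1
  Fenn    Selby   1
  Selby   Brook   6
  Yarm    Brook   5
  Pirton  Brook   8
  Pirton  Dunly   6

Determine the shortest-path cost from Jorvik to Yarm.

$7

Candidate routes:
Jorvik - Orton - Neston - Selby - Fenn - Yarm: 2+1+1+1+2 = 7
Jorvik - Orton - Selby - Fenn - Yarm: 2+3+1+2 = 8
The minimum is $7 via Jorvik - Orton - Neston - Selby - Fenn - Yarm.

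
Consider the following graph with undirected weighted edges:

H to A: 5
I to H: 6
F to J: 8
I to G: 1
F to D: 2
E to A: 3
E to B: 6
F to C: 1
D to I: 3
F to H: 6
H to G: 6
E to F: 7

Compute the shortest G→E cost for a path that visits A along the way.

14

Shortest G→A: G → H → A = 11
Shortest A→E: A → E = 3
Total via A: 11 + 3 = 14.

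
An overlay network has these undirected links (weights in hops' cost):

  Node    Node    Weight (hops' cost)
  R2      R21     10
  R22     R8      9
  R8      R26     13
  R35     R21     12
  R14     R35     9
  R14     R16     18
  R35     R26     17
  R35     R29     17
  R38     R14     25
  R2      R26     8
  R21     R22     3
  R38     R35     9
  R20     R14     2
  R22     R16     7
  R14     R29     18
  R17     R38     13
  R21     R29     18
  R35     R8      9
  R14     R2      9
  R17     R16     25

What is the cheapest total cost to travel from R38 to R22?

Candidate routes:
R38 - R35 - R21 - R22: 9+12+3 = 24
R38 - R35 - R8 - R22: 9+9+9 = 27
The minimum is 24 hops' cost via R38 - R35 - R21 - R22.

24 hops' cost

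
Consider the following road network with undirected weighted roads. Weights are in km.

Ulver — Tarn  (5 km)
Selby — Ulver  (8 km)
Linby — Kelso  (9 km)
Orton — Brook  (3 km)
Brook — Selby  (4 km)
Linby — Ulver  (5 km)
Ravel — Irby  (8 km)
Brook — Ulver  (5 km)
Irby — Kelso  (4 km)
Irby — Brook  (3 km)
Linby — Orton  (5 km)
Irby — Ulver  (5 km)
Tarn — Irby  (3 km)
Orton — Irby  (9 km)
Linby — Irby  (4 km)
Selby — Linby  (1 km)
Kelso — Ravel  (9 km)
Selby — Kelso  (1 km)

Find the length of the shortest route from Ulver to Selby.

6 km

Candidate routes:
Ulver - Irby - Kelso - Selby: 5+4+1 = 10
Ulver - Linby - Selby: 5+1 = 6
Ulver - Selby: 8 = 8
Ulver - Brook - Selby: 5+4 = 9
Cheapest is Ulver - Linby - Selby at 6 km.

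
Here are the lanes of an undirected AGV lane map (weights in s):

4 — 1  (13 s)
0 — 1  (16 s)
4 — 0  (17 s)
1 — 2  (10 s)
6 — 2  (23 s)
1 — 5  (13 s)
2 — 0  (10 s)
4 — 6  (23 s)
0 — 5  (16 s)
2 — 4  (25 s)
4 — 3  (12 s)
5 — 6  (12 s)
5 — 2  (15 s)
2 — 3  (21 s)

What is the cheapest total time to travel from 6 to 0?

Candidate routes:
6 - 5 - 0: 12+16 = 28
6 - 2 - 0: 23+10 = 33
6 - 5 - 2 - 0: 12+15+10 = 37
The minimum is 28 s via 6 - 5 - 0.

28 s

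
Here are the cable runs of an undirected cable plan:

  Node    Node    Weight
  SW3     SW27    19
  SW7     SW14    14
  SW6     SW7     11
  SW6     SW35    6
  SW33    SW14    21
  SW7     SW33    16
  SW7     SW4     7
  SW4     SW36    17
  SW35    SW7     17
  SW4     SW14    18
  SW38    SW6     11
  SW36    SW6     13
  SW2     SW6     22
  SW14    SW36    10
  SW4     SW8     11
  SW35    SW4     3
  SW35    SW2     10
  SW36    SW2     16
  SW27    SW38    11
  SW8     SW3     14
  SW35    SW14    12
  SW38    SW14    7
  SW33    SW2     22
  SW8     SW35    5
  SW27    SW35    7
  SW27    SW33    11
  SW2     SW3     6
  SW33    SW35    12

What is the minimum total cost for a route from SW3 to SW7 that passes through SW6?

Best SW3 to SW6: SW3 → SW2 → SW35 → SW6 costing 22
Best SW6 to SW7: SW6 → SW7 costing 11
Total via SW6: 22 + 11 = 33.

33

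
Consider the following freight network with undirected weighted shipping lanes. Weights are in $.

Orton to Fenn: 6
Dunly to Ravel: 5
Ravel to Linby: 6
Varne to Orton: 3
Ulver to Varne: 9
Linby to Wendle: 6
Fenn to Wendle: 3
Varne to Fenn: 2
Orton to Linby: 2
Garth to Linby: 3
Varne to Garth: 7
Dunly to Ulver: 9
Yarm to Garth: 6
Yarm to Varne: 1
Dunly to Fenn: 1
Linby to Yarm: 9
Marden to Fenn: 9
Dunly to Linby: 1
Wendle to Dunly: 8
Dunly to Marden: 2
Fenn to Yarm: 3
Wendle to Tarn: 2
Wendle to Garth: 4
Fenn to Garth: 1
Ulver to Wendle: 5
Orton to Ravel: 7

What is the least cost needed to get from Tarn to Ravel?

$11

Candidate routes:
Tarn → Wendle → Fenn → Dunly → Linby → Ravel: 2+3+1+1+6 = 13
Tarn → Wendle → Fenn → Dunly → Ravel: 2+3+1+5 = 11
The minimum is $11 via Tarn → Wendle → Fenn → Dunly → Ravel.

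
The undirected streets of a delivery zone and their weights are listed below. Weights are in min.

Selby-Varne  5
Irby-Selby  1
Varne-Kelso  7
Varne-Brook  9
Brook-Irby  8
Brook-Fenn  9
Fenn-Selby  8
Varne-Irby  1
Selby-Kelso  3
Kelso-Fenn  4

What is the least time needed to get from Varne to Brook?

Enumerating some paths:
Varne - Irby - Selby - Kelso - Fenn - Brook: 1+1+3+4+9 = 18
Varne - Selby - Irby - Brook: 5+1+8 = 14
Varne - Brook: 9 = 9
The minimum is 9 min via Varne - Brook.

9 min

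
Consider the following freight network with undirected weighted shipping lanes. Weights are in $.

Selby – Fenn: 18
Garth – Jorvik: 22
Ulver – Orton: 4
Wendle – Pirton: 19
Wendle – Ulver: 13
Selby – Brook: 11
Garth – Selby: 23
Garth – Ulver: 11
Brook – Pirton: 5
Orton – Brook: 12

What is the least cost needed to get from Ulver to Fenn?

Shortest distances from Ulver:
Ulver: 0
Orton: 4  (via Ulver)
Garth: 11  (via Ulver)
Wendle: 13  (via Ulver)
Brook: 16  (via Orton)
Pirton: 21  (via Brook)
Selby: 27  (via Brook)
Jorvik: 33  (via Garth)
Fenn: 45  (via Selby)
Shortest route: Ulver–Orton–Brook–Selby–Fenn = $45.

$45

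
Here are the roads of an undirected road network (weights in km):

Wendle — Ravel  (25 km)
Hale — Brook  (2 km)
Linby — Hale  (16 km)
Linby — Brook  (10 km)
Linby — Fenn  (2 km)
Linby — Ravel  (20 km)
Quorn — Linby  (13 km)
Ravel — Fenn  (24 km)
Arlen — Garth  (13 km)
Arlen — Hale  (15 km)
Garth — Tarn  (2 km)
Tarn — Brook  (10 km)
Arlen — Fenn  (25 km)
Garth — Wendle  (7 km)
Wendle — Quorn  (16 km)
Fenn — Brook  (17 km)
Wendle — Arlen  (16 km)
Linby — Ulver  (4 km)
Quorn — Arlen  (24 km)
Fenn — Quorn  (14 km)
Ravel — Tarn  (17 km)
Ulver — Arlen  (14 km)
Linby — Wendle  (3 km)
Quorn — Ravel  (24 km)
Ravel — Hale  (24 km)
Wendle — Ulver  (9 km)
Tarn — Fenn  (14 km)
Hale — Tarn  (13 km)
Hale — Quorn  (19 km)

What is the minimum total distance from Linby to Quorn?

13 km

Running Dijkstra from Linby:
Linby: 0
Fenn: 2  (via Linby)
Wendle: 3  (via Linby)
Ulver: 4  (via Linby)
Brook: 10  (via Linby)
Garth: 10  (via Wendle)
Tarn: 12  (via Garth)
Hale: 12  (via Brook)
Quorn: 13  (via Linby)
Shortest route: Linby → Quorn = 13 km.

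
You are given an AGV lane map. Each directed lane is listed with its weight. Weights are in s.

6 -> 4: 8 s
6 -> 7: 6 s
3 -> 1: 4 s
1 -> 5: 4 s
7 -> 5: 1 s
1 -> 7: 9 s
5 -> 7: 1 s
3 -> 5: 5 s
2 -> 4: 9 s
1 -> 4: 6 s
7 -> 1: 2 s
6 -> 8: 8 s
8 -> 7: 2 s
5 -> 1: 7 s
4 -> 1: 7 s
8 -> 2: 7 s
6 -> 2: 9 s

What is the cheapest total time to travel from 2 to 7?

21 s

Candidate routes:
2–4–1–7: 9+7+9 = 25
2–4–1–5–7: 9+7+4+1 = 21
The minimum is 21 s via 2–4–1–5–7.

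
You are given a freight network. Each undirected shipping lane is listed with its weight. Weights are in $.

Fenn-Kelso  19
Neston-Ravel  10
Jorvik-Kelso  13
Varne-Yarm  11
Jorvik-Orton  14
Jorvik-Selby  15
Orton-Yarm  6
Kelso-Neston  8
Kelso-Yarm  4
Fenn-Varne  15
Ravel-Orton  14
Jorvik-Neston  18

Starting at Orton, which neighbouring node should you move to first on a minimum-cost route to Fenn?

Yarm

Candidate routes:
Orton–Yarm–Kelso–Fenn: 6+4+19 = 29
Orton–Yarm–Varne–Fenn: 6+11+15 = 32
Cheapest is Orton–Yarm–Kelso–Fenn at $29.
So from Orton the first move is to Yarm.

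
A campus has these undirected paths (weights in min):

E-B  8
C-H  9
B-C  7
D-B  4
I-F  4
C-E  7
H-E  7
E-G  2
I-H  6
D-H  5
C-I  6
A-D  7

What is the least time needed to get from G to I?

Candidate routes:
G–E–C–H–I: 2+7+9+6 = 24
G–E–H–C–I: 2+7+9+6 = 24
G–E–C–I: 2+7+6 = 15
G–E–B–C–I: 2+8+7+6 = 23
The minimum is 15 min via G–E–C–I.

15 min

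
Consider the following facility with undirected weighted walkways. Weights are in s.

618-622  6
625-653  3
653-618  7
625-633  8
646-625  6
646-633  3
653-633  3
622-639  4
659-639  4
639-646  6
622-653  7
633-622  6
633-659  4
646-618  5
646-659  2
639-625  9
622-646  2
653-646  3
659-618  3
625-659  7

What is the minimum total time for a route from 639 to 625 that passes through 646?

Best 639 to 646: 639–646 costing 6
Shortest 646→625: 646–625 = 6
Total via 646: 6 + 6 = 12 s.

12 s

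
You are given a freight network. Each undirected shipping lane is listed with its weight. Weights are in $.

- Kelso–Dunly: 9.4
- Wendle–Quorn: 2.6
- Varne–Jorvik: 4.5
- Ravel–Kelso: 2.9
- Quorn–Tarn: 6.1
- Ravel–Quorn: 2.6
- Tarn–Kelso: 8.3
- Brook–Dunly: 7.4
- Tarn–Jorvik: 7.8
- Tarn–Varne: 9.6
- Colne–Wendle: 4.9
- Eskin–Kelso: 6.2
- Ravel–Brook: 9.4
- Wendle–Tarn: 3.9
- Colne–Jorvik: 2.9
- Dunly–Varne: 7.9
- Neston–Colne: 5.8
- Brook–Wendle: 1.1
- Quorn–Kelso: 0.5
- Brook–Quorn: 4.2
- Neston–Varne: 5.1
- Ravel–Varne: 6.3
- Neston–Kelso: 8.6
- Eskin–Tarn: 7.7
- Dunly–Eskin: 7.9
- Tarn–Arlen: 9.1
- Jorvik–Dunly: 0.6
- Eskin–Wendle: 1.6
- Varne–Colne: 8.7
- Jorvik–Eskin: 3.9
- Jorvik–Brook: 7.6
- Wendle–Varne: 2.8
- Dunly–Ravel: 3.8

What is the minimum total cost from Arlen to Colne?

$17.9

Settle nodes by increasing distance from Arlen:
Arlen: 0
Tarn: 9.1  (via Arlen)
Wendle: 13  (via Tarn)
Brook: 14.1  (via Wendle)
Eskin: 14.6  (via Wendle)
Quorn: 15.2  (via Tarn)
Kelso: 15.7  (via Quorn)
Varne: 15.8  (via Wendle)
Jorvik: 16.9  (via Tarn)
Dunly: 17.5  (via Jorvik)
Ravel: 17.8  (via Quorn)
Colne: 17.9  (via Wendle)
Shortest route: Arlen → Tarn → Wendle → Colne = $17.9.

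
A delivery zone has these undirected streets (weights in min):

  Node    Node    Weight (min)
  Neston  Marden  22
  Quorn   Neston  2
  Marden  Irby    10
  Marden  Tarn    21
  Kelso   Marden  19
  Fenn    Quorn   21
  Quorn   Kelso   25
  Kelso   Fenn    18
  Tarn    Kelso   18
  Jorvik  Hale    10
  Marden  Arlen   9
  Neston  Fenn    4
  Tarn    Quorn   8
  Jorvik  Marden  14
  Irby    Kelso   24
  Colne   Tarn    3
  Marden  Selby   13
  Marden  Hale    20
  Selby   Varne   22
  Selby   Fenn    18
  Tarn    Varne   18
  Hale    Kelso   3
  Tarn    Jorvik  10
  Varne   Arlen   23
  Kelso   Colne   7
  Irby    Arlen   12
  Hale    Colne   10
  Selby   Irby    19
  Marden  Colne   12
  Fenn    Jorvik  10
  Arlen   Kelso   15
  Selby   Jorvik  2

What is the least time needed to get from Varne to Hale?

31 min

Enumerating some paths:
Varne → Selby → Jorvik → Hale: 22+2+10 = 34
Varne → Tarn → Colne → Hale: 18+3+10 = 31
Cheapest is Varne → Tarn → Colne → Hale at 31 min.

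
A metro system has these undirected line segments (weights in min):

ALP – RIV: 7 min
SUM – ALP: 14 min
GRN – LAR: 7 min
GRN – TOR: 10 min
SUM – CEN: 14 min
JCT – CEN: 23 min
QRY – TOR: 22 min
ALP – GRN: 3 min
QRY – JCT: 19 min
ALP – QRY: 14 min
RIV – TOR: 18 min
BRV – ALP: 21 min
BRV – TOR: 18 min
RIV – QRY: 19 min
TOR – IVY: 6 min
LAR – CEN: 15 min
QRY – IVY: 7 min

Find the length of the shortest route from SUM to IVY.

Candidate routes:
SUM - ALP - QRY - IVY: 14+14+7 = 35
SUM - ALP - GRN - TOR - IVY: 14+3+10+6 = 33
SUM - ALP - RIV - QRY - IVY: 14+7+19+7 = 47
SUM - ALP - RIV - TOR - IVY: 14+7+18+6 = 45
The minimum is 33 min via SUM - ALP - GRN - TOR - IVY.

33 min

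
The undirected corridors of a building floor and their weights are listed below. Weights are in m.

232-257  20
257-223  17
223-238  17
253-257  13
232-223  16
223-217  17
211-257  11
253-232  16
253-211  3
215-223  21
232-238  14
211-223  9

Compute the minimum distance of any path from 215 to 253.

Compare a few routes:
215 → 223 → 211 → 253: 21+9+3 = 33
215 → 223 → 257 → 253: 21+17+13 = 51
Cheapest is 215 → 223 → 211 → 253 at 33 m.

33 m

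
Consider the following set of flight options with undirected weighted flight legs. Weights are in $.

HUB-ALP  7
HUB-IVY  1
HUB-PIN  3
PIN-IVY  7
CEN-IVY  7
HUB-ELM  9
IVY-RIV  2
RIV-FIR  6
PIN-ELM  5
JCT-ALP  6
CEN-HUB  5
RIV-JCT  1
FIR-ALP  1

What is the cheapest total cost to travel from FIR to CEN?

$13

Shortest distances from FIR:
FIR: 0
ALP: 1  (via FIR)
RIV: 6  (via FIR)
JCT: 7  (via ALP)
IVY: 8  (via RIV)
HUB: 8  (via ALP)
PIN: 11  (via HUB)
CEN: 13  (via HUB)
Shortest route: FIR → ALP → HUB → CEN = $13.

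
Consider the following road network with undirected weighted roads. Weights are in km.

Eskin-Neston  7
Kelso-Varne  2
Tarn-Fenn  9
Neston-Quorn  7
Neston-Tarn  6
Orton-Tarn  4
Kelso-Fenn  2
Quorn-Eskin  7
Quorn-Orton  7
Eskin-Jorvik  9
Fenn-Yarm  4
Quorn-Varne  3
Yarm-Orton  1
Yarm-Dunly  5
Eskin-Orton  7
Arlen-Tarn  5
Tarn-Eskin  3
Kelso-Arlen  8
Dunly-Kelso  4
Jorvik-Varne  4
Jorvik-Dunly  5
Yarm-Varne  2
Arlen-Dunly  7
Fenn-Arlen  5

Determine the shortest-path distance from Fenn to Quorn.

7 km

Candidate routes:
Fenn - Kelso - Varne - Quorn: 2+2+3 = 7
Fenn - Yarm - Varne - Quorn: 4+2+3 = 9
Cheapest is Fenn - Kelso - Varne - Quorn at 7 km.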